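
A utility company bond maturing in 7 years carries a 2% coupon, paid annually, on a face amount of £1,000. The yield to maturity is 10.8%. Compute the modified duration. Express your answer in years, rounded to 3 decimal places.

5.817 years

Periodic yield y = 0.108. First find Macaulay duration:
  t   CF        PV=CF/(1+0.108)^t    t·PV
  1        20.00        18.0505        18.0505
  2        20.00        16.2911        32.5822
  3        20.00        14.7032        44.1095
  4        20.00        13.2700        53.0800
  5        20.00        11.9765        59.8827
  6        20.00        10.8091        64.8549
  7     1,020.00       497.5330     3,482.7307
  Σ                    582.6334     3,755.2905
P = 582.6334; Macaulay duration = 3,755.2905 / 582.6334 = 6.44537 years.
Modified duration = D_Mac / (1 + y) = 6.44537 / 1.108 = 5.81712 years.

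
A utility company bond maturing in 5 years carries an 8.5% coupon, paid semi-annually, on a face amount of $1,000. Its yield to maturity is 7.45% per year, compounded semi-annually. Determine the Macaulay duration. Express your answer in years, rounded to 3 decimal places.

Periodic yield y = 0.03725. Discount each cash flow and weight by its period:
  t   CF        PV=CF/(1+0.03725)^t    t·PV
  1        42.50        40.9737        40.9737
  2        42.50        39.5023        79.0045
  3        42.50        38.0837       114.2510
  4        42.50        36.7160       146.8639
  5        42.50        35.3974       176.9871
  6        42.50        34.1262       204.7574
  7        42.50        32.9007       230.3047
  8        42.50        31.7191       253.7531
  9        42.50        30.5800       275.2203
  10    1,042.50       723.1720     7,231.7204
  Σ                  1,043.1712     8,753.8362
Price P = Σ PV = 1,043.1712.
Macaulay duration = Σ(t·PV) / P = 8,753.8362 / 1,043.1712 = 8.39156 half-year periods.
In years: 8.39156 / 2 = 4.19578 years.

4.196 years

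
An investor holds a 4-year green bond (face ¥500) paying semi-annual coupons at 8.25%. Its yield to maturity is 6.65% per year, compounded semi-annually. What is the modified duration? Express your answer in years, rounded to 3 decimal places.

3.390 years

Periodic yield y = 0.03325. First find Macaulay duration:
  t   CF        PV=CF/(1+0.03325)^t    t·PV
  1       20.625        19.9613        19.9613
  2       20.625        19.3189        38.6379
  3       20.625        18.6972        56.0917
  4       20.625        18.0956        72.3823
  5       20.625        17.5133        87.5663
  6       20.625        16.9497       101.6981
  7       20.625        16.4042       114.8297
  8      520.625       400.7575     3,206.0604
  Σ                    527.6978     3,697.2276
P = 527.6978; Macaulay duration = 3,697.2276 / 527.6978 = 7.00634 half-year periods = 3.50317 years.
Modified duration = D_Mac / (1 + y) = 3.50317 / 1.03325 = 3.39044 years.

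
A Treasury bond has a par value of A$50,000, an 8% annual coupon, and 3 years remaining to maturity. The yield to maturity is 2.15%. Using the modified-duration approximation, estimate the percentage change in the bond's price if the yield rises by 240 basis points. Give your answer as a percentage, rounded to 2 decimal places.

Periodic yield y = 0.0215. Modified duration first:
  t   CF        PV=CF/(1+0.0215)^t    t·PV
  1     4,000.00     3,915.8101     3,915.8101
  2     4,000.00     3,833.3922     7,666.7843
  3    54,000.00    50,661.5703   151,984.7109
  Σ                 58,410.7725   163,567.3053
P = 58,410.7725; D_Mac = 2.80029 yrs; D_mod = 2.80029/(1+0.0215) = 2.74135 yrs.
ΔP/P ≈ -D_mod · Δy = -2.74135 × (+0.024) = -0.065793 = -6.5793%.

-6.58%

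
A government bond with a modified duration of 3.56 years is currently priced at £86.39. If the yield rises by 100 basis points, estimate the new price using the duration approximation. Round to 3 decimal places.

£83.315

Duration approximation: ΔP/P ≈ -D_mod · Δy = -3.56 × (+0.01) = -0.035600.
New price ≈ 86.39 × (1 - 0.035600) = 83.314516.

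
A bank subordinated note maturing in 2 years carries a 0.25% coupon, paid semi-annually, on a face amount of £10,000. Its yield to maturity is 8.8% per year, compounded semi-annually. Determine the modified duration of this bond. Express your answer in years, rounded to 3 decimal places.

Periodic yield y = 0.044. First find Macaulay duration:
  t   CF        PV=CF/(1+0.044)^t    t·PV
  1        12.50        11.9732        11.9732
  2        12.50        11.4686        22.9371
  3        12.50        10.9852        32.9556
  4    10,012.50     8,428.3107    33,713.2426
  Σ                  8,462.7376    33,781.1085
P = 8,462.7376; Macaulay duration = 33,781.1085 / 8,462.7376 = 3.99175 half-year periods = 1.99587 years.
Modified duration = D_Mac / (1 + y) = 1.99587 / 1.044 = 1.91176 years.

1.912 years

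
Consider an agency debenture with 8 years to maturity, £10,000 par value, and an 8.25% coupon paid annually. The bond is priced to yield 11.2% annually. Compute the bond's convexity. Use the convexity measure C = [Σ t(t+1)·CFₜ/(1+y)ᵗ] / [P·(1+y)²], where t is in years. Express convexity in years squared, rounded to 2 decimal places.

39.20

With y = 0.112:
  t   CF        PV=CF/(1+0.112)^t    t·PV        t(t+1)·PV
  1       825.00       741.9065       741.9065       1,483.8129
  2       825.00       667.1821     1,334.3642       4,003.0925
  3       825.00       599.9839     1,799.9517       7,199.8066
  4       825.00       539.5539     2,158.2154      10,791.0771
  5       825.00       485.2103     2,426.0515      14,556.3090
  6       825.00       436.3402     2,618.0412      18,326.2883
  7       825.00       392.3923     2,746.7459      21,973.9668
  8    10,825.00     4,630.0919    37,040.7348     333,366.6136
  Σ                  8,492.6609    50,866.0111     411,700.9670
P = 8,492.6609.
Convexity = Σ t(t+1)·PV / [P·(1+y)²] = 411,700.9670 / (8,492.6609 × 1.236544) = 39.20383.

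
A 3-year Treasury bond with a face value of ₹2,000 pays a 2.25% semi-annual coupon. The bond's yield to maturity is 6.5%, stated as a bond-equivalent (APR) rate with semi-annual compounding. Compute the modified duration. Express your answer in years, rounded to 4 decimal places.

Periodic yield y = 0.0325. First find Macaulay duration:
  t   CF        PV=CF/(1+0.0325)^t    t·PV
  1        22.50        21.7918        21.7918
  2        22.50        21.1058        42.2117
  3        22.50        20.4415        61.3244
  4        22.50        19.7980        79.1922
  5        22.50        19.1749        95.8743
  6     2,022.50     1,669.3529    10,016.1177
  Σ                  1,771.6649    10,316.5120
P = 1,771.6649; Macaulay duration = 10,316.5120 / 1,771.6649 = 5.82306 half-year periods = 2.91153 years.
Modified duration = D_Mac / (1 + y) = 2.91153 / 1.0325 = 2.81988 years.

2.8199 years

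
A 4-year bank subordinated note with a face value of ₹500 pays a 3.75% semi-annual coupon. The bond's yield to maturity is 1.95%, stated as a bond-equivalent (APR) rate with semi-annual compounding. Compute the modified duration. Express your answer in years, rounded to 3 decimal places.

Periodic yield y = 0.00975. First find Macaulay duration:
  t   CF        PV=CF/(1+0.00975)^t    t·PV
  1        9.375         9.2845         9.2845
  2        9.375         9.1948        18.3897
  3        9.375         9.1060        27.3181
  4        9.375         9.0181        36.0725
  5        9.375         8.9310        44.6552
  6        9.375         8.8448        53.0688
  7        9.375         8.7594        61.3158
  8      509.375       471.3318     3,770.6543
  Σ                    534.4705     4,020.7588
P = 534.4705; Macaulay duration = 4,020.7588 / 534.4705 = 7.52288 half-year periods = 3.76144 years.
Modified duration = D_Mac / (1 + y) = 3.76144 / 1.00975 = 3.72512 years.

3.725 years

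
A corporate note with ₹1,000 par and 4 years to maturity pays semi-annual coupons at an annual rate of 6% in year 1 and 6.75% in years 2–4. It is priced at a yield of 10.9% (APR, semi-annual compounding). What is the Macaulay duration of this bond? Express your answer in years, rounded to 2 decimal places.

3.56 years

Periodic yield y = 0.0545. Discount each cash flow and weight by its period:
  t   CF        PV=CF/(1+0.0545)^t    t·PV
  1        30.00        28.4495        28.4495
  2        30.00        26.9791        53.9583
  3        33.75        28.7829        86.3486
  4        33.75        27.2953       109.1811
  5        33.75        25.8846       129.4228
  6        33.75        24.5468       147.2806
  7        33.75        23.2781       162.9468
  8     1,033.75       676.1497     5,409.1975
  Σ                    861.3659     6,126.7851
Price P = Σ PV = 861.3659.
Macaulay duration = Σ(t·PV) / P = 6,126.7851 / 861.3659 = 7.11287 half-year periods.
In years: 7.11287 / 2 = 3.55644 years.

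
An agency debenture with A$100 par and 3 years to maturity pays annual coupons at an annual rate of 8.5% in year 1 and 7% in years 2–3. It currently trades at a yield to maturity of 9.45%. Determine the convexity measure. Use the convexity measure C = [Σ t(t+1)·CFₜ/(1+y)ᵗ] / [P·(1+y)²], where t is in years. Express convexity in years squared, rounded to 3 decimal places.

9.029

With y = 0.0945:
  t   CF        PV=CF/(1+0.0945)^t    t·PV        t(t+1)·PV
  1         8.50         7.7661         7.7661          15.5322
  2         7.00         5.8434        11.6868          35.0605
  3       107.00        81.6087       244.8261         979.3044
  Σ                     95.2182       264.2790       1,029.8971
P = 95.2182.
Convexity = Σ t(t+1)·PV / [P·(1+y)²] = 1,029.8971 / (95.2182 × 1.197930) = 9.02905.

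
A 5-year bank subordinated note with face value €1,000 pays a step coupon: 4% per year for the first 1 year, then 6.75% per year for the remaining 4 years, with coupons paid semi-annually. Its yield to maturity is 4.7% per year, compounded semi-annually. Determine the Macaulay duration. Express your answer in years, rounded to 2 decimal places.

Periodic yield y = 0.0235. Discount each cash flow and weight by its period:
  t   CF        PV=CF/(1+0.0235)^t    t·PV
  1        20.00        19.5408        19.5408
  2        20.00        19.0921        38.1843
  3        33.75        31.4782        94.4347
  4        33.75        30.7555       123.0219
  5        33.75        30.0493       150.2466
  6        33.75        29.3594       176.1562
  7        33.75        28.6853       200.7968
  8        33.75        28.0266       224.2131
  9        33.75        27.3831       246.4482
  10    1,033.75       819.4775     8,194.7754
  Σ                  1,063.8479     9,467.8179
Price P = Σ PV = 1,063.8479.
Macaulay duration = Σ(t·PV) / P = 9,467.8179 / 1,063.8479 = 8.89960 half-year periods.
In years: 8.89960 / 2 = 4.44980 years.

4.45 years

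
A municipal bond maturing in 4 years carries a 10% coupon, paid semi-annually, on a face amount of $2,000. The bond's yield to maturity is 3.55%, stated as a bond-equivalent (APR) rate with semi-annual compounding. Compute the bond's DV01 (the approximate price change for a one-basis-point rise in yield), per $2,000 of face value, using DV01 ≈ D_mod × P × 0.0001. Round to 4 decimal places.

Periodic yield y = 0.01775.
  t   CF        PV=CF/(1+0.01775)^t    t·PV
  1       100.00        98.2560        98.2560
  2       100.00        96.5423       193.0847
  3       100.00        94.8586       284.5758
  4       100.00        93.2042       372.8169
  5       100.00        91.5787       457.8935
  6       100.00        89.9815       539.8891
  7       100.00        88.4122       618.8854
  8     2,100.00     1,824.2754    14,594.2034
  Σ                  2,477.1089    17,159.6046
P = 2,477.1089; D_Mac = 6.92727 half-year periods = 3.46364 yrs; D_mod = 3.40323 yrs.
DV01 ≈ 3.40323 × 2,477.1089 × 0.0001 = 0.843017.

$0.8430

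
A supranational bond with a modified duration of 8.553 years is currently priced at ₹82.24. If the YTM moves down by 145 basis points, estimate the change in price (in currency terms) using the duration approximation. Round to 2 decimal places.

+₹10.20

Duration approximation: ΔP/P ≈ -D_mod · Δy = -8.553 × (-0.0145) = +0.1240185.
ΔP ≈ 82.24 × (+0.1240185) = +10.19928144.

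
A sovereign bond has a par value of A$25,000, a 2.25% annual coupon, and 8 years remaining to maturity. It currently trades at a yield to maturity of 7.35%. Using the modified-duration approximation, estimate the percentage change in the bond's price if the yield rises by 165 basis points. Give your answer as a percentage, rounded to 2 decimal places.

-11.17%

Periodic yield y = 0.0735. Modified duration first:
  t   CF        PV=CF/(1+0.0735)^t    t·PV
  1       562.50       523.9870       523.9870
  2       562.50       488.1108       976.2216
  3       562.50       454.6910     1,364.0731
  4       562.50       423.5594     1,694.2376
  5       562.50       394.5593     1,972.7965
  6       562.50       367.5448     2,205.2686
  7       562.50       342.3798     2,396.6589
  8    25,562.50    14,493.9559   115,951.6471
  Σ                 17,488.7880   127,084.8903
P = 17,488.7880; D_Mac = 7.26665 yrs; D_mod = 7.26665/(1+0.0735) = 6.76912 yrs.
ΔP/P ≈ -D_mod · Δy = -6.76912 × (+0.0165) = -0.111690 = -11.1690%.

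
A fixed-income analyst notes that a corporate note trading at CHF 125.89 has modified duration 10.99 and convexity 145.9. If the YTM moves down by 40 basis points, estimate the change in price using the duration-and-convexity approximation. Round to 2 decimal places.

Duration effect: -D_mod·Δy = -10.99 × (-0.004) = +0.043960
Convexity effect: ½·C·(Δy)² = 0.5 × 145.9 × (-0.004)² = +0.0011672
ΔP/P ≈ +0.043960 + 0.0011672 = +0.0451272
ΔP ≈ 125.89 × (+0.0451272) = +5.681063208.

+CHF 5.68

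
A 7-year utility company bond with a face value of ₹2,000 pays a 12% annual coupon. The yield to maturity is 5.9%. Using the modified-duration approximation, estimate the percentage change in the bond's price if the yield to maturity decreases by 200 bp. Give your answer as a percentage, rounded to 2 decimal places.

Periodic yield y = 0.059. Modified duration first:
  t   CF        PV=CF/(1+0.059)^t    t·PV
  1       240.00       226.6289       226.6289
  2       240.00       214.0027       428.0055
  3       240.00       202.0800       606.2400
  4       240.00       190.8215       763.2862
  5       240.00       180.1903       900.9516
  6       240.00       170.1514     1,020.9083
  7     2,240.00     1,499.6030    10,497.2209
  Σ                  2,683.4779    14,443.2414
P = 2,683.4779; D_Mac = 5.38228 yrs; D_mod = 5.38228/(1+0.059) = 5.08242 yrs.
ΔP/P ≈ -D_mod · Δy = -5.08242 × (-0.02) = +0.101648 = +10.1648%.

+10.16%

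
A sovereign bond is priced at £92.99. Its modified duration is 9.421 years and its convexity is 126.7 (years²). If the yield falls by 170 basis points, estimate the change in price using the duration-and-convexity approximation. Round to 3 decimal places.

Duration effect: -D_mod·Δy = -9.421 × (-0.017) = +0.160157
Convexity effect: ½·C·(Δy)² = 0.5 × 126.7 × (-0.017)² = +0.01830815
ΔP/P ≈ +0.160157 + 0.01830815 = +0.17846515
ΔP ≈ 92.99 × (+0.17846515) = +16.5954742985.

+£16.595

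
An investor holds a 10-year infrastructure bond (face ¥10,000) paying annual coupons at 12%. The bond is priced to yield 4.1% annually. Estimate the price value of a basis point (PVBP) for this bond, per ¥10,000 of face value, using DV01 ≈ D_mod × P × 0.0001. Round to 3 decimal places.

Periodic yield y = 0.041.
  t   CF        PV=CF/(1+0.041)^t    t·PV
  1     1,200.00     1,152.7378     1,152.7378
  2     1,200.00     1,107.3369     2,214.6739
  3     1,200.00     1,063.7242     3,191.1727
  4     1,200.00     1,021.8292     4,087.3170
  5     1,200.00       981.5843     4,907.9214
  6     1,200.00       942.9244     5,657.5463
  7     1,200.00       905.7871     6,340.5098
  8     1,200.00       870.1125     6,960.9000
  9     1,200.00       835.8429     7,522.5865
  10   11,200.00     7,493.9489    74,939.4890
  Σ                 16,375.8283   116,974.8545
P = 16,375.8283; D_Mac = 7.14314 yrs; D_mod = 6.86181 yrs.
DV01 ≈ 6.86181 × 16,375.8283 × 0.0001 = 11.236778.

¥11.237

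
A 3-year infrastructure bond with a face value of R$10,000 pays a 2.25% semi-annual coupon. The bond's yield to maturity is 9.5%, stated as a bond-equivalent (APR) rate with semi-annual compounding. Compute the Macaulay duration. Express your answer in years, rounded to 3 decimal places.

Periodic yield y = 0.0475. Discount each cash flow and weight by its period:
  t   CF        PV=CF/(1+0.0475)^t    t·PV
  1       112.50       107.3986       107.3986
  2       112.50       102.5285       205.0569
  3       112.50        97.8792       293.6376
  4       112.50        93.4408       373.7631
  5       112.50        89.2036       446.0180
  6    10,112.50     7,654.8088    45,928.8525
  Σ                  8,145.2594    47,354.7267
Price P = Σ PV = 8,145.2594.
Macaulay duration = Σ(t·PV) / P = 47,354.7267 / 8,145.2594 = 5.81378 half-year periods.
In years: 5.81378 / 2 = 2.90689 years.

2.907 years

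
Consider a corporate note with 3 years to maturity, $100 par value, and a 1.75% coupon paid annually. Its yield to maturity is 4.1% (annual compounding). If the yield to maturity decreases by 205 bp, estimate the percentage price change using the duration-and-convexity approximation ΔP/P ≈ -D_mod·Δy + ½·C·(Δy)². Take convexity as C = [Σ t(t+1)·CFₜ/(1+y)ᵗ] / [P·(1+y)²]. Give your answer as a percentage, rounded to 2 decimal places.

With y = 0.041:
  t   CF        PV=CF/(1+0.041)^t    t·PV        t(t+1)·PV
  1         1.75         1.6811         1.6811           3.3622
  2         1.75         1.6149         3.2297           9.6892
  3       101.75        90.1950       270.5849       1,082.3394
  Σ                     93.4909       275.4957       1,095.3908
P = 93.4909; D_Mac = 2.94676 yrs; D_mod = 2.83071 yrs; C = 10.81181.
Duration effect: -2.83071 × (-0.0205) = +0.058029
Convexity effect: 0.5 × 10.81181 × (-0.0205)² = +0.0022718
ΔP/P ≈ +0.058029 + 0.0022718 = +0.060301 = +6.0301%.

+6.03%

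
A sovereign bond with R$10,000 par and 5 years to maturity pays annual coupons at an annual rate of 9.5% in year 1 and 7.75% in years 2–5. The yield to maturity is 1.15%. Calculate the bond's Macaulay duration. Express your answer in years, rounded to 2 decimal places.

Periodic yield y = 0.0115. Discount each cash flow and weight by its year:
  t   CF        PV=CF/(1+0.0115)^t    t·PV
  1       950.00       939.1992       939.1992
  2       775.00       757.4778     1,514.9557
  3       775.00       748.8659     2,246.5976
  4       775.00       740.3518     2,961.4073
  5    10,775.00    10,176.2518    50,881.2589
  Σ                 13,362.1465    58,543.4187
Price P = Σ PV = 13,362.1465.
Macaulay duration = Σ(t·PV) / P = 58,543.4187 / 13,362.1465 = 4.38129 years.

4.38 years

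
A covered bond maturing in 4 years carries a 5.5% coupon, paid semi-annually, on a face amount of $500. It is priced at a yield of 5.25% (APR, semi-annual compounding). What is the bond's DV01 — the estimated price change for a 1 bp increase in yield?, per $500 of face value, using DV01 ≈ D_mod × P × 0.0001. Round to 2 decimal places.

Periodic yield y = 0.02625.
  t   CF        PV=CF/(1+0.02625)^t    t·PV
  1        13.75        13.3983        13.3983
  2        13.75        13.0556        26.1112
  3        13.75        12.7216        38.1649
  4        13.75        12.3962        49.5850
  5        13.75        12.0792        60.3958
  6        13.75        11.7702        70.6212
  7        13.75        11.4691        80.2839
  8       513.75       417.5673     3,340.5383
  Σ                    504.4575     3,679.0986
P = 504.4575; D_Mac = 7.29318 half-year periods = 3.64659 yrs; D_mod = 3.55331 yrs.
DV01 ≈ 3.55331 × 504.4575 × 0.0001 = 0.179250.

$0.18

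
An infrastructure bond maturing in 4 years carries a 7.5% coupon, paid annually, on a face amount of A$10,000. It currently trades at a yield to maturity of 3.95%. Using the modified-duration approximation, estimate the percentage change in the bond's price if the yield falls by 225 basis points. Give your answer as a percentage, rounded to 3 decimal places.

+7.849%

Periodic yield y = 0.0395. Modified duration first:
  t   CF        PV=CF/(1+0.0395)^t    t·PV
  1       750.00       721.5007       721.5007
  2       750.00       694.0844     1,388.1688
  3       750.00       667.7098     2,003.1295
  4    10,750.00     9,206.8377    36,827.3510
  Σ                 11,290.1327    40,940.1500
P = 11,290.1327; D_Mac = 3.62619 yrs; D_mod = 3.62619/(1+0.0395) = 3.48840 yrs.
ΔP/P ≈ -D_mod · Δy = -3.48840 × (-0.0225) = +0.078489 = +7.8489%.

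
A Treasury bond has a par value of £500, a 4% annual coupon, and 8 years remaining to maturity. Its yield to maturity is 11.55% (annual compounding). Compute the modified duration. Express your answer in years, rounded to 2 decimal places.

5.98 years

Periodic yield y = 0.1155. First find Macaulay duration:
  t   CF        PV=CF/(1+0.1155)^t    t·PV
  1        20.00        17.9292        17.9292
  2        20.00        16.0728        32.1455
  3        20.00        14.4086        43.2257
  4        20.00        12.9167        51.6668
  5        20.00        11.5793        57.8965
  6        20.00        10.3804        62.2822
  7        20.00         9.3056        65.1390
  8       520.00       216.8936     1,735.1488
  Σ                    309.4861     2,065.4338
P = 309.4861; Macaulay duration = 2,065.4338 / 309.4861 = 6.67375 years.
Modified duration = D_Mac / (1 + y) = 6.67375 / 1.1155 = 5.98275 years.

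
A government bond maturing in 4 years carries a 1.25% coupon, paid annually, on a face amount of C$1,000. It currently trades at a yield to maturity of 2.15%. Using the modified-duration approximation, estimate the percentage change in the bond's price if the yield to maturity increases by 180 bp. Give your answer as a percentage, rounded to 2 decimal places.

-6.92%

Periodic yield y = 0.0215. Modified duration first:
  t   CF        PV=CF/(1+0.0215)^t    t·PV
  1        12.50        12.2369        12.2369
  2        12.50        11.9794        23.9587
  3        12.50        11.7272        35.1816
  4     1,012.50       929.9113     3,719.6454
  Σ                    965.8548     3,791.0226
P = 965.8548; D_Mac = 3.92504 yrs; D_mod = 3.92504/(1+0.0215) = 3.84243 yrs.
ΔP/P ≈ -D_mod · Δy = -3.84243 × (+0.018) = -0.069164 = -6.9164%.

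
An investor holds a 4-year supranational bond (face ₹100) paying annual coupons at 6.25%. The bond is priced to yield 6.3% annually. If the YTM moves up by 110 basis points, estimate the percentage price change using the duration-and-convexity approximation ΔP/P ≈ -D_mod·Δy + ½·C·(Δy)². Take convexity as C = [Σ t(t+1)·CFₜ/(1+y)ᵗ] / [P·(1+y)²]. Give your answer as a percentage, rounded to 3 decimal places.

-3.693%

With y = 0.063:
  t   CF        PV=CF/(1+0.063)^t    t·PV        t(t+1)·PV
  1         6.25         5.8796         5.8796          11.7592
  2         6.25         5.5311        11.0623          33.1868
  3         6.25         5.2033        15.6099          62.4398
  4       106.25        83.2139       332.8556       1,664.2780
  Σ                     99.8279       365.4074       1,771.6637
P = 99.8279; D_Mac = 3.66037 yrs; D_mod = 3.44344 yrs; C = 15.70590.
Duration effect: -3.44344 × (+0.011) = -0.037878
Convexity effect: 0.5 × 15.70590 × (0.011)² = +0.0009502
ΔP/P ≈ -0.037878 + 0.0009502 = -0.036928 = -3.6928%.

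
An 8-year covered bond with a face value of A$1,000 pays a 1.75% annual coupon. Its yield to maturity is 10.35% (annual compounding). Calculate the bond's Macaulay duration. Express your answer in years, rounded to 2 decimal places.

7.32 years

Periodic yield y = 0.1035. Discount each cash flow and weight by its year:
  t   CF        PV=CF/(1+0.1035)^t    t·PV
  1        17.50        15.8586        15.8586
  2        17.50        14.3712        28.7424
  3        17.50        13.0233        39.0699
  4        17.50        11.8018        47.2072
  5        17.50        10.6949        53.4745
  6        17.50         9.6918        58.1507
  7        17.50         8.7828        61.4794
  8     1,017.50       462.7599     3,702.0792
  Σ                    546.9843     4,006.0620
Price P = Σ PV = 546.9843.
Macaulay duration = Σ(t·PV) / P = 4,006.0620 / 546.9843 = 7.32391 years.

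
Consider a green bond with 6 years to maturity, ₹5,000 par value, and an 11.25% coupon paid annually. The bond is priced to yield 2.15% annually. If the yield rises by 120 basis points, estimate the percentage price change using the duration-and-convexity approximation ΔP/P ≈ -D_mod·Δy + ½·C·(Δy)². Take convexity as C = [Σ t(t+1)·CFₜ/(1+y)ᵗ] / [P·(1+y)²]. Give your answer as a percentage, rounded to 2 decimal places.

With y = 0.0215:
  t   CF        PV=CF/(1+0.0215)^t    t·PV        t(t+1)·PV
  1       562.50       550.6608       550.6608       1,101.3216
  2       562.50       539.0708     1,078.1415       3,234.4246
  3       562.50       527.7247     1,583.1741       6,332.6963
  4       562.50       516.6174     2,066.4697      10,332.3483
  5       562.50       505.7439     2,528.7196      15,172.3177
  6     5,562.50     4,895.9818    29,375.8910     205,631.2372
  Σ                  7,535.7994    37,183.0567     241,804.3457
P = 7,535.7994; D_Mac = 4.93419 yrs; D_mod = 4.83034 yrs; C = 30.75091.
Duration effect: -4.83034 × (+0.012) = -0.057964
Convexity effect: 0.5 × 30.75091 × (0.012)² = +0.0022141
ΔP/P ≈ -0.057964 + 0.0022141 = -0.055750 = -5.5750%.

-5.57%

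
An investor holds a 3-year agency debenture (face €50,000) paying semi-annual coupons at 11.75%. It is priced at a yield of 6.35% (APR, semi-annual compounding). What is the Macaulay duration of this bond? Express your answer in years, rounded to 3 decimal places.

2.642 years

Periodic yield y = 0.03175. Discount each cash flow and weight by its period:
  t   CF        PV=CF/(1+0.03175)^t    t·PV
  1     2,937.50     2,847.1044     2,847.1044
  2     2,937.50     2,759.4906     5,518.9812
  3     2,937.50     2,674.5729     8,023.7188
  4     2,937.50     2,592.2684    10,369.0736
  5     2,937.50     2,512.4966    12,562.4831
  6    52,937.50    43,885.0465   263,310.2787
  Σ                 57,270.9794   302,631.6398
Price P = Σ PV = 57,270.9794.
Macaulay duration = Σ(t·PV) / P = 302,631.6398 / 57,270.9794 = 5.28421 half-year periods.
In years: 5.28421 / 2 = 2.64210 years.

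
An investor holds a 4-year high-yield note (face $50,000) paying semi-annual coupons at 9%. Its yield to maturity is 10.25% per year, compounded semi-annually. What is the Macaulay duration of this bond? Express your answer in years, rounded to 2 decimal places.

3.43 years

Periodic yield y = 0.05125. Discount each cash flow and weight by its period:
  t   CF        PV=CF/(1+0.05125)^t    t·PV
  1     2,250.00     2,140.3092     2,140.3092
  2     2,250.00     2,035.9659     4,071.9318
  3     2,250.00     1,936.7095     5,810.1286
  4     2,250.00     1,842.2921     7,369.1683
  5     2,250.00     1,752.4776     8,762.3880
  6     2,250.00     1,667.0417    10,002.2502
  7     2,250.00     1,585.7709    11,100.3966
  8    52,250.00    35,029.8457   280,238.7656
  Σ                 47,990.4126   329,495.3383
Price P = Σ PV = 47,990.4126.
Macaulay duration = Σ(t·PV) / P = 329,495.3383 / 47,990.4126 = 6.86586 half-year periods.
In years: 6.86586 / 2 = 3.43293 years.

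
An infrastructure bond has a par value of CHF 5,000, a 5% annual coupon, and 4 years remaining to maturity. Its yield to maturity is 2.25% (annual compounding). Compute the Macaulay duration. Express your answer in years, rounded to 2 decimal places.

Periodic yield y = 0.0225. Discount each cash flow and weight by its year:
  t   CF        PV=CF/(1+0.0225)^t    t·PV
  1       250.00       244.4988       244.4988
  2       250.00       239.1186       478.2372
  3       250.00       233.8568       701.5705
  4     5,250.00     4,802.9276    19,211.7103
  Σ                  5,520.4018    20,636.0167
Price P = Σ PV = 5,520.4018.
Macaulay duration = Σ(t·PV) / P = 20,636.0167 / 5,520.4018 = 3.73814 years.

3.74 years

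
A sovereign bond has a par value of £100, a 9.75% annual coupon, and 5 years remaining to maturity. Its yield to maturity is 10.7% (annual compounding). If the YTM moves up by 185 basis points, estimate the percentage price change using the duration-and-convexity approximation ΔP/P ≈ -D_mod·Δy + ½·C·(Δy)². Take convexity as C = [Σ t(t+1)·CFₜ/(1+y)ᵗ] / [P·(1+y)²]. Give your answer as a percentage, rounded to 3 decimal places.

With y = 0.107:
  t   CF        PV=CF/(1+0.107)^t    t·PV        t(t+1)·PV
  1         9.75         8.8076         8.8076          17.6152
  2         9.75         7.9563        15.9125          47.7376
  3         9.75         7.1872        21.5617          86.2468
  4         9.75         6.4925        25.9701         129.8506
  5       109.75        66.0186       330.0931       1,980.5585
  Σ                     96.4622       402.3450       2,262.0088
P = 96.4622; D_Mac = 4.17101 yrs; D_mod = 3.76785 yrs; C = 19.13558.
Duration effect: -3.76785 × (+0.0185) = -0.069705
Convexity effect: 0.5 × 19.13558 × (0.0185)² = +0.0032746
ΔP/P ≈ -0.069705 + 0.0032746 = -0.066431 = -6.6431%.

-6.643%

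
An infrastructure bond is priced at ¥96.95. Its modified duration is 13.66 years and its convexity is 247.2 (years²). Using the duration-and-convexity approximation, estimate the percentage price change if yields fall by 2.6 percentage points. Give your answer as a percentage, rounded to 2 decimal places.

+43.87%

Duration effect: -D_mod·Δy = -13.66 × (-0.026) = +0.355160
Convexity effect: ½·C·(Δy)² = 0.5 × 247.2 × (-0.026)² = +0.0835536
ΔP/P ≈ +0.355160 + 0.0835536 = +0.4387136
= +43.87136%.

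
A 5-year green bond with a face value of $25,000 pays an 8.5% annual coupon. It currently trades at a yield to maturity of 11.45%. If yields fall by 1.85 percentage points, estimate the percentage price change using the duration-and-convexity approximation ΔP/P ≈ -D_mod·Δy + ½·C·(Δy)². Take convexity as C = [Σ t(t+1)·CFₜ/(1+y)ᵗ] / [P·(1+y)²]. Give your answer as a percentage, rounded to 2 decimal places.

+7.35%

With y = 0.1145:
  t   CF        PV=CF/(1+0.1145)^t    t·PV        t(t+1)·PV
  1     2,125.00     1,906.6846     1,906.6846       3,813.3692
  2     2,125.00     1,710.7982     3,421.5964      10,264.7893
  3     2,125.00     1,535.0365     4,605.1096      18,420.4384
  4     2,125.00     1,377.3320     5,509.3281      27,546.6403
  5    27,125.00    15,775.0005    78,875.0027     473,250.0162
  Σ                 22,304.8519    94,317.7214     533,295.2535
P = 22,304.8519; D_Mac = 4.22857 yrs; D_mod = 3.79414 yrs; C = 19.24900.
Duration effect: -3.79414 × (-0.0185) = +0.070192
Convexity effect: 0.5 × 19.24900 × (-0.0185)² = +0.0032940
ΔP/P ≈ +0.070192 + 0.0032940 = +0.073486 = +7.3486%.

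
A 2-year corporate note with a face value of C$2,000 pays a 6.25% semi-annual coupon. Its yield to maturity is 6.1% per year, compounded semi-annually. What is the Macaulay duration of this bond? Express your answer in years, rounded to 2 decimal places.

Periodic yield y = 0.0305. Discount each cash flow and weight by its period:
  t   CF        PV=CF/(1+0.0305)^t    t·PV
  1        62.50        60.6502        60.6502
  2        62.50        58.8551       117.7102
  3        62.50        57.1131       171.3394
  4     2,062.50     1,828.9506     7,315.8024
  Σ                  2,005.5690     7,665.5021
Price P = Σ PV = 2,005.5690.
Macaulay duration = Σ(t·PV) / P = 7,665.5021 / 2,005.5690 = 3.82211 half-year periods.
In years: 3.82211 / 2 = 1.91105 years.

1.91 years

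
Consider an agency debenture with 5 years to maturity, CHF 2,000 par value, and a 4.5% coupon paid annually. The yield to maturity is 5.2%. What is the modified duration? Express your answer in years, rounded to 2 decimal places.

4.35 years

Periodic yield y = 0.052. First find Macaulay duration:
  t   CF        PV=CF/(1+0.052)^t    t·PV
  1        90.00        85.5513        85.5513
  2        90.00        81.3226       162.6451
  3        90.00        77.3028       231.9084
  4        90.00        73.4818       293.9270
  5     2,090.00     1,622.0625     8,110.3126
  Σ                  1,939.7210     8,884.3445
P = 1,939.7210; Macaulay duration = 8,884.3445 / 1,939.7210 = 4.58022 years.
Modified duration = D_Mac / (1 + y) = 4.58022 / 1.052 = 4.35382 years.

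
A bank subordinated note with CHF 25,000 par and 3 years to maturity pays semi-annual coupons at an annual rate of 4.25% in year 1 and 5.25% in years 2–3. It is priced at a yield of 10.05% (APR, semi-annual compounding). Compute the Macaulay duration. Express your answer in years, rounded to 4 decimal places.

2.8217 years

Periodic yield y = 0.05025. Discount each cash flow and weight by its period:
  t   CF        PV=CF/(1+0.05025)^t    t·PV
  1       531.25       505.8319       505.8319
  2       531.25       481.6300       963.2601
  3       656.25       566.4887     1,699.4661
  4       656.25       539.3846     2,157.5385
  5       656.25       513.5774     2,567.8868
  6    25,656.25    19,117.7614   114,706.5685
  Σ                 21,724.6741   122,600.5519
Price P = Σ PV = 21,724.6741.
Macaulay duration = Σ(t·PV) / P = 122,600.5519 / 21,724.6741 = 5.64338 half-year periods.
In years: 5.64338 / 2 = 2.82169 years.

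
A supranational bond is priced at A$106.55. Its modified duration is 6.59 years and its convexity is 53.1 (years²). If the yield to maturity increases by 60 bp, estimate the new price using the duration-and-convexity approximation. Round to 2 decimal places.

A$102.44

Duration effect: -D_mod·Δy = -6.59 × (+0.006) = -0.039540
Convexity effect: ½·C·(Δy)² = 0.5 × 53.1 × (0.006)² = +0.0009558
ΔP/P ≈ -0.039540 + 0.0009558 = -0.0385842
New price ≈ 106.55 × (1 - 0.0385842) = 102.43885349.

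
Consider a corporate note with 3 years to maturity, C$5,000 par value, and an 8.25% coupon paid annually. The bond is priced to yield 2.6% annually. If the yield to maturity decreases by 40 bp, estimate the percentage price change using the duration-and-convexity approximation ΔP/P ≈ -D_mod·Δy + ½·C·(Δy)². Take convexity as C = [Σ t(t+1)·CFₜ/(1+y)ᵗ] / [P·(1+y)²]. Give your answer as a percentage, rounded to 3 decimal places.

+1.098%

With y = 0.026:
  t   CF        PV=CF/(1+0.026)^t    t·PV        t(t+1)·PV
  1       412.50       402.0468       402.0468         804.0936
  2       412.50       391.8585       783.7169       2,351.1508
  3     5,412.50     5,011.3626    15,034.0878      60,136.3511
  Σ                  5,805.2678    16,219.8515      63,291.5955
P = 5,805.2678; D_Mac = 2.79399 yrs; D_mod = 2.72319 yrs; C = 10.35688.
Duration effect: -2.72319 × (-0.004) = +0.010893
Convexity effect: 0.5 × 10.35688 × (-0.004)² = +0.0000829
ΔP/P ≈ +0.010893 + 0.0000829 = +0.010976 = +1.0976%.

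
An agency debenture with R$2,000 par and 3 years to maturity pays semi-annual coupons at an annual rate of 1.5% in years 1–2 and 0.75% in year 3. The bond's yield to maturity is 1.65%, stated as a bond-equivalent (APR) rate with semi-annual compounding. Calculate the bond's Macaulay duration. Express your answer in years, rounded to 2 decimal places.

2.95 years

Periodic yield y = 0.00825. Discount each cash flow and weight by its period:
  t   CF        PV=CF/(1+0.00825)^t    t·PV
  1        15.00        14.8773        14.8773
  2        15.00        14.7555        29.5111
  3        15.00        14.6348        43.9044
  4        15.00        14.5150        58.0602
  5         7.50         7.1981        35.9907
  6     2,007.50     1,910.9361    11,465.6167
  Σ                  1,976.9169    11,647.9603
Price P = Σ PV = 1,976.9169.
Macaulay duration = Σ(t·PV) / P = 11,647.9603 / 1,976.9169 = 5.89198 half-year periods.
In years: 5.89198 / 2 = 2.94599 years.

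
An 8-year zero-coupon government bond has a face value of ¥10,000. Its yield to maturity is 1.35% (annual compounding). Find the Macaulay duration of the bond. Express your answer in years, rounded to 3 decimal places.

A zero-coupon bond has a single cash flow at maturity, so its Macaulay duration equals its maturity: 8 years.

8.000 years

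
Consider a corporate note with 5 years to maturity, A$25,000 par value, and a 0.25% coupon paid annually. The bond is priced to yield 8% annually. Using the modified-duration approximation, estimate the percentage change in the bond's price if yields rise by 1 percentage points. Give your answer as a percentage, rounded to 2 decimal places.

-4.60%

Periodic yield y = 0.08. Modified duration first:
  t   CF        PV=CF/(1+0.08)^t    t·PV
  1        62.50        57.8704        57.8704
  2        62.50        53.5837       107.1674
  3        62.50        49.6145       148.8435
  4        62.50        45.9394       183.7575
  5    25,062.50    17,057.1164    85,285.5819
  Σ                 17,264.1243    85,783.2206
P = 17,264.1243; D_Mac = 4.96887 yrs; D_mod = 4.96887/(1+0.08) = 4.60081 yrs.
ΔP/P ≈ -D_mod · Δy = -4.60081 × (+0.01) = -0.046008 = -4.6008%.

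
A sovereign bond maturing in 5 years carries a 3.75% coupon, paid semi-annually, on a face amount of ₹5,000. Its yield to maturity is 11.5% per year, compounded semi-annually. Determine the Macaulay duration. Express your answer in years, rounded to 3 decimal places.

Periodic yield y = 0.0575. Discount each cash flow and weight by its period:
  t   CF        PV=CF/(1+0.0575)^t    t·PV
  1        93.75        88.6525        88.6525
  2        93.75        83.8321       167.6643
  3        93.75        79.2739       237.8217
  4        93.75        74.9635       299.8539
  5        93.75        70.8875       354.4373
  6        93.75        67.0331       402.1983
  7        93.75        63.3882       443.7176
  8        93.75        59.9416       479.5327
  9        93.75        56.6824       510.1412
  10    5,093.75     2,912.2849    29,122.8495
  Σ                  3,556.9396    32,106.8690
Price P = Σ PV = 3,556.9396.
Macaulay duration = Σ(t·PV) / P = 32,106.8690 / 3,556.9396 = 9.02654 half-year periods.
In years: 9.02654 / 2 = 4.51327 years.

4.513 years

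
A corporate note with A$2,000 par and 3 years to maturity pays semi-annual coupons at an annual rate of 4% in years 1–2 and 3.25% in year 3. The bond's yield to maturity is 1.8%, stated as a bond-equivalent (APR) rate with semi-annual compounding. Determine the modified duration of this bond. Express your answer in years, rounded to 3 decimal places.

2.837 years

Periodic yield y = 0.009. First find Macaulay duration:
  t   CF        PV=CF/(1+0.009)^t    t·PV
  1        40.00        39.6432        39.6432
  2        40.00        39.2896        78.5792
  3        40.00        38.9392       116.8175
  4        40.00        38.5918       154.3673
  5        32.50        31.0762       155.3809
  6     2,032.50     1,926.1210    11,556.7257
  Σ                  2,113.6609    12,101.5138
P = 2,113.6609; Macaulay duration = 12,101.5138 / 2,113.6609 = 5.72538 half-year periods = 2.86269 years.
Modified duration = D_Mac / (1 + y) = 2.86269 / 1.009 = 2.83716 years.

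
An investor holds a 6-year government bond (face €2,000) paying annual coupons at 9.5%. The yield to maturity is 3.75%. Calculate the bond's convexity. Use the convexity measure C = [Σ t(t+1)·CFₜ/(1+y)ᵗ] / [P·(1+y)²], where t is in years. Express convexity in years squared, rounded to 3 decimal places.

30.366

With y = 0.0375:
  t   CF        PV=CF/(1+0.0375)^t    t·PV        t(t+1)·PV
  1       190.00       183.1325       183.1325         366.2651
  2       190.00       176.5133       353.0266       1,059.0797
  3       190.00       170.1333       510.3999       2,041.5994
  4       190.00       163.9839       655.9356       3,279.6778
  5       190.00       158.0568       790.2838       4,741.7028
  6     2,190.00     1,755.9635    10,535.7810      73,750.4667
  Σ                  2,607.7832    13,028.5593      85,238.7914
P = 2,607.7832.
Convexity = Σ t(t+1)·PV / [P·(1+y)²] = 85,238.7914 / (2,607.7832 × 1.076406) = 30.36614.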